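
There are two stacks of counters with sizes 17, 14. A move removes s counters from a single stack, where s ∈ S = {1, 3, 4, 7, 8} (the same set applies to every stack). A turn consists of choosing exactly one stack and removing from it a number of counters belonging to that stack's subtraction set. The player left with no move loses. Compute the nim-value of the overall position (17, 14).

All stacks use S = {1, 3, 4, 7, 8}:
n :  0  1  2  3  4  5  6  7  8  9 10 11 12 13 14 15 16 17
G :  0  1  0  1  2  3  2  3  4  5  4  0  1  0  1  2  3  2
Stack A: G(17) = 2.
Stack B: G(14) = 1.
Combined Grundy value = 2 ⊕ 1 = 3.

3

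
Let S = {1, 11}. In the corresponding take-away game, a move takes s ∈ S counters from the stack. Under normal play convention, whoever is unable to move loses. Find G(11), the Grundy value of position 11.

G(0) = 0
G(1) = mex{0} = 1
G(2) = mex{1} = 0
G(3) = mex{0} = 1
G(4) = mex{1} = 0
G(5) = mex{0} = 1
G(6) = mex{1} = 0
G(7) = mex{0} = 1
G(8) = mex{1} = 0
G(9) = mex{0} = 1
G(10) = mex{1} = 0
G(11) = mex{0,0} = 1

1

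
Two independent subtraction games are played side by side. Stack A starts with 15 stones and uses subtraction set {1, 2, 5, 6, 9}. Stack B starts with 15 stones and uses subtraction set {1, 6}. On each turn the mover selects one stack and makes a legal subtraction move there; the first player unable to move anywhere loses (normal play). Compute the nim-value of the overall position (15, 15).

Stack A, S = {1, 2, 5, 6, 9}:
n :  0  1  2  3  4  5  6  7  8  9 10 11 12 13 14 15
G :  0  1  2  0  1  2  3  0  1  2  0  1  2  3  0  1
G_A(15) = 1.
Stack B, S = {1, 6}:
G(0) = 0
G(1) = mex{0} = 1
G(2) = mex{1} = 0
G(3) = mex{0} = 1
G(4) = mex{1} = 0
G(5) = mex{0} = 1
G(6) = mex{1,0} = 2
G(7) = mex{2,1} = 0
G(8) = mex{0,0} = 1
G(9) = mex{1,1} = 0
G(10) = mex{0,0} = 1
G(11) = mex{1,1} = 0
G(12) = mex{0,2} = 1
G(13) = mex{1,0} = 2
G(14) = mex{2,1} = 0
G(15) = mex{0,0} = 1
G_B(15) = 1.
Combined Grundy value = 1 ⊕ 1 = 0.

0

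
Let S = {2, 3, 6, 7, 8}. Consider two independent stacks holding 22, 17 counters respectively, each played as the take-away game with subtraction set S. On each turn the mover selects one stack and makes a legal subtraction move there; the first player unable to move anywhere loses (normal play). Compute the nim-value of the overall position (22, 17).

All stacks use S = {2, 3, 6, 7, 8}:
n :  0  1  2  3  4  5  6  7  8  9 10 11 12 13 14 15 16 17 18 19 20 21 22
G :  0  0  1  1  2  0  3  1  2  2  0  3  1  2  0  0  1  1  2  0  3  1  2
Stack A: G(22) = 2.
Stack B: G(17) = 1.
Combined Grundy value = 2 ⊕ 1 = 3.

3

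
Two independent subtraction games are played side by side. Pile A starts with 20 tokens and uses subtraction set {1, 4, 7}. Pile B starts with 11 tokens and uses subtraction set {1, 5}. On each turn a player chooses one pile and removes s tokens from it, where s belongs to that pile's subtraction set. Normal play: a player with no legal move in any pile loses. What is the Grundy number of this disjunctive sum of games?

3

Pile A, S = {1, 4, 7}:
n :  0  1  2  3  4  5  6  7  8  9 10 11 12 13 14 15 16 17 18 19 20
G :  0  1  0  1  2  0  1  2  0  1  0  1  2  0  1  2  0  1  0  1  2
G_A(20) = 2.
Pile B, S = {1, 5}:
n :  0  1  2  3  4  5  6  7  8  9 10 11
G :  0  1  0  1  0  1  0  1  0  1  0  1
G_B(11) = 1.
Combined Grundy value = 2 ⊕ 1 = 3.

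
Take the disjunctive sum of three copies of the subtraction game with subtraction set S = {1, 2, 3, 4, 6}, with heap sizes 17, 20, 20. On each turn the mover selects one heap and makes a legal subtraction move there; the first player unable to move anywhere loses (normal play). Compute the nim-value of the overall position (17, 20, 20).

2

All heaps use S = {1, 2, 3, 4, 6}:
G(0) = 0
G(1) = mex{0} = 1
G(2) = mex{1,0} = 2
G(3) = mex{2,1,0} = 3
G(4) = mex{3,2,1,0} = 4
G(5) = mex{4,3,2,1} = 0
G(6) = mex{0,4,3,2,0} = 1
G(7) = mex{1,0,4,3,1} = 2
G(8) = mex{2,1,0,4,2} = 3
G(9) = mex{3,2,1,0,3} = 4
G(10) = mex{4,3,2,1,4} = 0
G(11) = mex{0,4,3,2,0} = 1
G(12) = mex{1,0,4,3,1} = 2
G(13) = mex{2,1,0,4,2} = 3
G(14) = mex{3,2,1,0,3} = 4
G(15) = mex{4,3,2,1,4} = 0
G(16) = mex{0,4,3,2,0} = 1
G(17) = mex{1,0,4,3,1} = 2
G(18) = mex{2,1,0,4,2} = 3
G(19) = mex{3,2,1,0,3} = 4
G(20) = mex{4,3,2,1,4} = 0
Heap A: G(17) = 2.
Heap B: G(20) = 0.
Heap C: G(20) = 0.
Combined Grundy value = 2 ⊕ 0 ⊕ 0 = 2.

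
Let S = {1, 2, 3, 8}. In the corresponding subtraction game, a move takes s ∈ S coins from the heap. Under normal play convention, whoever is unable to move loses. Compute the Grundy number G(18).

0

n :  0  1  2  3  4  5  6  7  8  9 10 11 12 13 14 15 16 17 18
G :  0  1  2  3  0  1  2  3  4  0  1  2  3  0  1  2  3  4  0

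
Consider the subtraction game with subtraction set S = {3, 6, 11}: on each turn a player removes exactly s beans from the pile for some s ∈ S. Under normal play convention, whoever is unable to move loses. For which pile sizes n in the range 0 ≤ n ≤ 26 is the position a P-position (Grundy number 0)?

n :  0  1  2  3  4  5  6  7  8  9 10 11 12 13 14 15 16 17 18 19 20 21 22 23 24 25 26
G :  0  0  0  1  1  1  2  2  2  0  0  3  1  1  0  2  2  1  0  0  2  1  1  0  2  2  1
P-positions are exactly the n with G(n) = 0.

0, 1, 2, 9, 10, 14, 18, 19, 23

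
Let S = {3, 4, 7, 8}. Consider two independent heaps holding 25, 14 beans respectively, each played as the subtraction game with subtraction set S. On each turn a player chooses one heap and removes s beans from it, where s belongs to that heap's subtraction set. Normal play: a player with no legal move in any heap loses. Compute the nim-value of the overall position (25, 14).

All heaps use S = {3, 4, 7, 8}:
G(0) = 0
G(1) = mex{} = 0
G(2) = mex{} = 0
G(3) = mex{0} = 1
G(4) = mex{0,0} = 1
G(5) = mex{0,0} = 1
G(6) = mex{1,0} = 2
G(7) = mex{1,1,0} = 2
G(8) = mex{1,1,0,0} = 2
G(9) = mex{2,1,0,0} = 3
G(10) = mex{2,2,1,0} = 3
G(11) = mex{2,2,1,1} = 0
G(12) = mex{3,2,1,1} = 0
G(13) = mex{3,3,2,1} = 0
G(14) = mex{0,3,2,2} = 1
G(15) = mex{0,0,2,2} = 1
G(16) = mex{0,0,3,2} = 1
G(17) = mex{1,0,3,3} = 2
G(18) = mex{1,1,0,3} = 2
G(19) = mex{1,1,0,0} = 2
G(20) = mex{2,1,0,0} = 3
G(21) = mex{2,2,1,0} = 3
G(22) = mex{2,2,1,1} = 0
G(23) = mex{3,2,1,1} = 0
G(24) = mex{3,3,2,1} = 0
G(25) = mex{0,3,2,2} = 1
Heap A: G(25) = 1.
Heap B: G(14) = 1.
Combined Grundy value = 1 ⊕ 1 = 0.

0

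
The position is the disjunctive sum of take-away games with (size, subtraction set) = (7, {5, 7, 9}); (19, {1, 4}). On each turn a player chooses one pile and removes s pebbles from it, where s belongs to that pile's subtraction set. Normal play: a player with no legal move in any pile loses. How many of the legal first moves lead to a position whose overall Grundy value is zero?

Pile A, S = {5, 7, 9}:
G(0) = 0
G(1) = mex{} = 0
G(2) = mex{} = 0
G(3) = mex{} = 0
G(4) = mex{} = 0
G(5) = mex{0} = 1
G(6) = mex{0} = 1
G(7) = mex{0,0} = 1
G_A(7) = 1.
Pile B, S = {1, 4}:
n :  0  1  2  3  4  5  6  7  8  9 10 11 12 13 14 15 16 17 18 19
G :  0  1  0  1  2  0  1  0  1  2  0  1  0  1  2  0  1  0  1  2
G_B(19) = 2.
Combined Grundy value = 1 ⊕ 2 = 3.
A winning move leaves total XOR = 0, i.e. changes one component's Grundy value g to g ⊕ X where X is the current total.
Pile A: need g' = 1⊕3 = 2. Options: 7−5→G=0, 7−7→G=0. Hits: 0.
Pile B: need g' = 2⊕3 = 1. Options: 19−1→G=1, 19−4→G=0. Hits: 1.

1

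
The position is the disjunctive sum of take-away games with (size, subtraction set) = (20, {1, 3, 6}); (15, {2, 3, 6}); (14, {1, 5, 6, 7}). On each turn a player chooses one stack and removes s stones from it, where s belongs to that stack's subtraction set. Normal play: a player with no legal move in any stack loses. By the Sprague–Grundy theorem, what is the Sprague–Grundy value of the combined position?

3

Stack A, S = {1, 3, 6}:
n :  0  1  2  3  4  5  6  7  8  9 10 11 12 13 14 15 16 17 18 19 20
G :  0  1  0  1  0  1  2  3  2  0  1  0  1  0  1  2  3  2  0  1  0
G_A(20) = 0.
Stack B, S = {2, 3, 6}:
n :  0  1  2  3  4  5  6  7  8  9 10 11 12 13 14 15
G :  0  0  1  1  2  0  3  1  2  0  0  1  1  2  0  3
G_B(15) = 3.
Stack C, S = {1, 5, 6, 7}:
G(0) = 0
G(1) = mex{0} = 1
G(2) = mex{1} = 0
G(3) = mex{0} = 1
G(4) = mex{1} = 0
G(5) = mex{0,0} = 1
G(6) = mex{1,1,0} = 2
G(7) = mex{2,0,1,0} = 3
G(8) = mex{3,1,0,1} = 2
G(9) = mex{2,0,1,0} = 3
G(10) = mex{3,1,0,1} = 2
G(11) = mex{2,2,1,0} = 3
G(12) = mex{3,3,2,1} = 0
G(13) = mex{0,2,3,2} = 1
G(14) = mex{1,3,2,3} = 0
G_C(14) = 0.
Combined Grundy value = 0 ⊕ 3 ⊕ 0 = 3.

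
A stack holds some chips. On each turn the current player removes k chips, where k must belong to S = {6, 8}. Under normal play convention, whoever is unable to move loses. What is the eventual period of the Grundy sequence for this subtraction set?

14

G(0) = 0
G(1) = mex{} = 0
G(2) = mex{} = 0
G(3) = mex{} = 0
G(4) = mex{} = 0
G(5) = mex{} = 0
G(6) = mex{0} = 1
G(7) = mex{0} = 1
G(8) = mex{0,0} = 1
G(9) = mex{0,0} = 1
G(10) = mex{0,0} = 1
G(11) = mex{0,0} = 1
G(12) = mex{1,0} = 2
G(13) = mex{1,0} = 2
G(14) = mex{1,1} = 0
G(15) = mex{1,1} = 0
G(16) = mex{1,1} = 0
G(17) = mex{1,1} = 0
G(18) = mex{2,1} = 0
G(19) = mex{2,1} = 0
G(20) = mex{0,2} = 1
G(21) = mex{0,2} = 1
G(22) = mex{0,0} = 1
G(23) = mex{0,0} = 1
G(24) = mex{0,0} = 1
G(25) = mex{0,0} = 1
G(26) = mex{1,0} = 2
G(27) = mex{1,0} = 2
G(28) = mex{1,1} = 0
G(29) = mex{1,1} = 0
G(n+14) = G(n) holds for n = 0,…,7 (a full window of length max(S) = 8), so the sequence is purely periodic with period 14.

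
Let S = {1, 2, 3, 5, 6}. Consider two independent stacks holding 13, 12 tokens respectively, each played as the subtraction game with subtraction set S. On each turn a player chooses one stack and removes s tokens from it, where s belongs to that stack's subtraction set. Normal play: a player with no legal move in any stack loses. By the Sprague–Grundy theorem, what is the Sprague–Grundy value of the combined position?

1

All stacks use S = {1, 2, 3, 5, 6}:
n :  0  1  2  3  4  5  6  7  8  9 10 11 12 13
G :  0  1  2  3  0  1  2  3  0  1  2  3  0  1
Stack A: G(13) = 1.
Stack B: G(12) = 0.
Combined Grundy value = 1 ⊕ 0 = 1.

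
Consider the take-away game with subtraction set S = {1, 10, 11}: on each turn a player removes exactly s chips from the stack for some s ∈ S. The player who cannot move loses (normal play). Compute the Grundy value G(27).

n :  0  1  2  3  4  5  6  7  8  9 10 11 12 13 14 15 16 17 18 19 20 21 22 23 24 25 26 27
G :  0  1  0  1  0  1  0  1  0  1  2  3  2  3  2  3  2  3  2  3  0  1  0  1  0  1  0  1

1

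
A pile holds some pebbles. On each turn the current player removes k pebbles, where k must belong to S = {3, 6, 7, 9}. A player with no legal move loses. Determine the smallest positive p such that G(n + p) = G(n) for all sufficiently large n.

12

n :  0  1  2  3  4  5  6  7  8  9 10 11 12 13 14 15 16 17 18 19 20 21 22 23 24 25
G :  0  0  0  1  1  1  2  2  2  3  3  3  0  0  0  1  1  1  2  2  2  3  3  3  0  0
G(n+12) = G(n) holds for n = 0,…,8 (a full window of length max(S) = 9), so the sequence is purely periodic with period 12.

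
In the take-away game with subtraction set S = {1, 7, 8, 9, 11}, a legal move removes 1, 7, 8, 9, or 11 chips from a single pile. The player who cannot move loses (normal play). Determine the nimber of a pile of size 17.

1

n :  0  1  2  3  4  5  6  7  8  9 10 11 12 13 14 15 16 17
G :  0  1  0  1  0  1  0  1  2  3  2  3  2  3  2  3  0  1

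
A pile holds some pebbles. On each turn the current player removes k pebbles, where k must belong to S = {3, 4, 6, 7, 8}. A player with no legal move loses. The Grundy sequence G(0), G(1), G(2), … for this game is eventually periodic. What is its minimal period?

G(0) = 0
G(1) = mex{} = 0
G(2) = mex{} = 0
G(3) = mex{0} = 1
G(4) = mex{0,0} = 1
G(5) = mex{0,0} = 1
G(6) = mex{1,0,0} = 2
G(7) = mex{1,1,0,0} = 2
G(8) = mex{1,1,0,0,0} = 2
G(9) = mex{2,1,1,0,0} = 3
G(10) = mex{2,2,1,1,0} = 3
G(11) = mex{2,2,1,1,1} = 0
G(12) = mex{3,2,2,1,1} = 0
G(13) = mex{3,3,2,2,1} = 0
G(14) = mex{0,3,2,2,2} = 1
G(15) = mex{0,0,3,2,2} = 1
G(16) = mex{0,0,3,3,2} = 1
G(17) = mex{1,0,0,3,3} = 2
G(18) = mex{1,1,0,0,3} = 2
G(19) = mex{1,1,0,0,0} = 2
G(20) = mex{2,1,1,0,0} = 3
G(21) = mex{2,2,1,1,0} = 3
G(22) = mex{2,2,1,1,1} = 0
G(23) = mex{3,2,2,1,1} = 0
G(n+11) = G(n) holds for n = 0,…,7 (a full window of length max(S) = 8), so the sequence is purely periodic with period 11.

11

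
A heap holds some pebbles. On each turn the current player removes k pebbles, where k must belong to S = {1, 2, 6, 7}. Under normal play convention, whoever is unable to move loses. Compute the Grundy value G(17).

1

G(0) = 0
G(1) = mex{0} = 1
G(2) = mex{1,0} = 2
G(3) = mex{2,1} = 0
G(4) = mex{0,2} = 1
G(5) = mex{1,0} = 2
G(6) = mex{2,1,0} = 3
G(7) = mex{3,2,1,0} = 4
G(8) = mex{4,3,2,1} = 0
G(9) = mex{0,4,0,2} = 1
G(10) = mex{1,0,1,0} = 2
G(11) = mex{2,1,2,1} = 0
G(12) = mex{0,2,3,2} = 1
G(13) = mex{1,0,4,3} = 2
G(14) = mex{2,1,0,4} = 3
G(15) = mex{3,2,1,0} = 4
G(16) = mex{4,3,2,1} = 0
G(17) = mex{0,4,0,2} = 1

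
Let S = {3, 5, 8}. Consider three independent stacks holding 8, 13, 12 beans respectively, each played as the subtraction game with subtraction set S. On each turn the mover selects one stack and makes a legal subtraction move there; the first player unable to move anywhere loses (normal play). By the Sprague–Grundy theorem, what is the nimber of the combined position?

2

All stacks use S = {3, 5, 8}:
G(0) = 0
G(1) = mex{} = 0
G(2) = mex{} = 0
G(3) = mex{0} = 1
G(4) = mex{0} = 1
G(5) = mex{0,0} = 1
G(6) = mex{1,0} = 2
G(7) = mex{1,0} = 2
G(8) = mex{1,1,0} = 2
G(9) = mex{2,1,0} = 3
G(10) = mex{2,1,0} = 3
G(11) = mex{2,2,1} = 0
G(12) = mex{3,2,1} = 0
G(13) = mex{3,2,1} = 0
Stack A: G(8) = 2.
Stack B: G(13) = 0.
Stack C: G(12) = 0.
Combined Grundy value = 2 ⊕ 0 ⊕ 0 = 2.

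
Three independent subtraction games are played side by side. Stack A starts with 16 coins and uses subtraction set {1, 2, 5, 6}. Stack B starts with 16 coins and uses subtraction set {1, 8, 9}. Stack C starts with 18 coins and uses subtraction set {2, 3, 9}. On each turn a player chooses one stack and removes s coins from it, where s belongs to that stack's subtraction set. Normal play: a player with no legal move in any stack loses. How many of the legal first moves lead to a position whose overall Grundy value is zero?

5

Stack A, S = {1, 2, 5, 6}:
n :  0  1  2  3  4  5  6  7  8  9 10 11 12 13 14 15 16
G :  0  1  2  0  1  2  3  0  1  2  0  1  2  3  0  1  2
G_A(16) = 2.
Stack B, S = {1, 8, 9}:
G(0) = 0
G(1) = mex{0} = 1
G(2) = mex{1} = 0
G(3) = mex{0} = 1
G(4) = mex{1} = 0
G(5) = mex{0} = 1
G(6) = mex{1} = 0
G(7) = mex{0} = 1
G(8) = mex{1,0} = 2
G(9) = mex{2,1,0} = 3
G(10) = mex{3,0,1} = 2
G(11) = mex{2,1,0} = 3
G(12) = mex{3,0,1} = 2
G(13) = mex{2,1,0} = 3
G(14) = mex{3,0,1} = 2
G(15) = mex{2,1,0} = 3
G(16) = mex{3,2,1} = 0
G_B(16) = 0.
Stack C, S = {2, 3, 9}:
n :  0  1  2  3  4  5  6  7  8  9 10 11 12 13 14 15 16 17 18
G :  0  0  1  1  2  0  0  1  1  2  2  0  0  1  1  2  0  0  1
G_C(18) = 1.
Combined Grundy value = 2 ⊕ 0 ⊕ 1 = 3.
A winning move leaves total XOR = 0, i.e. changes one component's Grundy value g to g ⊕ X where X is the current total.
Stack A: need g' = 2⊕3 = 1. Options: 16−1→G=1, 16−2→G=0, 16−5→G=1, 16−6→G=0. Hits: 2.
Stack B: need g' = 0⊕3 = 3. Options: 16−1→G=3, 16−8→G=2, 16−9→G=1. Hits: 1.
Stack C: need g' = 1⊕3 = 2. Options: 18−2→G=0, 18−3→G=2, 18−9→G=2. Hits: 2.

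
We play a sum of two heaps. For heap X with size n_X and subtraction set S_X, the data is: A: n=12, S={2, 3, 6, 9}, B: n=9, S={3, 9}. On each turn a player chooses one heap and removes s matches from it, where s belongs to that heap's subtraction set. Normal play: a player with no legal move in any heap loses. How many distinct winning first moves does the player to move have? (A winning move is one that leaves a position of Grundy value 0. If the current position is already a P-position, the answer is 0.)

3

Heap A, S = {2, 3, 6, 9}:
G(0) = 0
G(1) = mex{} = 0
G(2) = mex{0} = 1
G(3) = mex{0,0} = 1
G(4) = mex{1,0} = 2
G(5) = mex{1,1} = 0
G(6) = mex{2,1,0} = 3
G(7) = mex{0,2,0} = 1
G(8) = mex{3,0,1} = 2
G(9) = mex{1,3,1,0} = 2
G(10) = mex{2,1,2,0} = 3
G(11) = mex{2,2,0,1} = 3
G(12) = mex{3,2,3,1} = 0
G_A(12) = 0.
Heap B, S = {3, 9}:
n : 0 1 2 3 4 5 6 7 8 9
G : 0 0 0 1 1 1 0 0 0 1
G_B(9) = 1.
Combined Grundy value = 0 ⊕ 1 = 1.
A winning move leaves total XOR = 0, i.e. changes one component's Grundy value g to g ⊕ X where X is the current total.
Heap A: need g' = 0⊕1 = 1. Options: 12−2→G=3, 12−3→G=2, 12−6→G=3, 12−9→G=1. Hits: 1.
Heap B: need g' = 1⊕1 = 0. Options: 9−3→G=0, 9−9→G=0. Hits: 2.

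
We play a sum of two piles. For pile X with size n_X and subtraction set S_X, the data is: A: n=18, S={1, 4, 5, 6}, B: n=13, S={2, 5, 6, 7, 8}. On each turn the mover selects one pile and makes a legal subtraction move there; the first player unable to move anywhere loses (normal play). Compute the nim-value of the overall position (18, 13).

0

Pile A, S = {1, 4, 5, 6}:
n :  0  1  2  3  4  5  6  7  8  9 10 11 12 13 14 15 16 17 18
G :  0  1  0  1  2  3  2  3  4  0  1  0  1  2  3  2  3  4  0
G_A(18) = 0.
Pile B, S = {2, 5, 6, 7, 8}:
n :  0  1  2  3  4  5  6  7  8  9 10 11 12 13
G :  0  0  1  1  0  2  1  3  2  2  3  3  4  0
G_B(13) = 0.
Combined Grundy value = 0 ⊕ 0 = 0.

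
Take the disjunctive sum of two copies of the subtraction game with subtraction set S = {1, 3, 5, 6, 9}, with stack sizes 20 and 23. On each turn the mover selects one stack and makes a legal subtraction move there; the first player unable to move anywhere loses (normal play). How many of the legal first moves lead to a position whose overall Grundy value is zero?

All stacks use S = {1, 3, 5, 6, 9}:
G(0) = 0
G(1) = mex{0} = 1
G(2) = mex{1} = 0
G(3) = mex{0,0} = 1
G(4) = mex{1,1} = 0
G(5) = mex{0,0,0} = 1
G(6) = mex{1,1,1,0} = 2
G(7) = mex{2,0,0,1} = 3
G(8) = mex{3,1,1,0} = 2
G(9) = mex{2,2,0,1,0} = 3
G(10) = mex{3,3,1,0,1} = 2
G(11) = mex{2,2,2,1,0} = 3
G(12) = mex{3,3,3,2,1} = 0
G(13) = mex{0,2,2,3,0} = 1
G(14) = mex{1,3,3,2,1} = 0
G(15) = mex{0,0,2,3,2} = 1
G(16) = mex{1,1,3,2,3} = 0
G(17) = mex{0,0,0,3,2} = 1
G(18) = mex{1,1,1,0,3} = 2
G(19) = mex{2,0,0,1,2} = 3
G(20) = mex{3,1,1,0,3} = 2
G(21) = mex{2,2,0,1,0} = 3
G(22) = mex{3,3,1,0,1} = 2
G(23) = mex{2,2,2,1,0} = 3
Stack A: G(20) = 2.
Stack B: G(23) = 3.
Combined Grundy value = 2 ⊕ 3 = 1.
A winning move leaves total XOR = 0, i.e. changes one component's Grundy value g to g ⊕ X where X is the current total.
Stack A: need g' = 2⊕1 = 3. Options: 20−1→G=3, 20−3→G=1, 20−5→G=1, 20−6→G=0, 20−9→G=3. Hits: 2.
Stack B: need g' = 3⊕1 = 2. Options: 23−1→G=2, 23−3→G=2, 23−5→G=2, 23−6→G=1, 23−9→G=0. Hits: 3.

5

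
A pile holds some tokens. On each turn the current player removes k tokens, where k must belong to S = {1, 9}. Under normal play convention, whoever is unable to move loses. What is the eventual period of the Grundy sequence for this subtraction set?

G(0) = 0
G(1) = mex{0} = 1
G(2) = mex{1} = 0
G(3) = mex{0} = 1
G(4) = mex{1} = 0
G(5) = mex{0} = 1
G(6) = mex{1} = 0
G(7) = mex{0} = 1
G(8) = mex{1} = 0
G(9) = mex{0,0} = 1
G(10) = mex{1,1} = 0
G(11) = mex{0,0} = 1
G(12) = mex{1,1} = 0
G(13) = mex{0,0} = 1
G(14) = mex{1,1} = 0
G(n+2) = G(n) holds for n = 0,…,8 (a full window of length max(S) = 9), so the sequence is purely periodic with period 2.

2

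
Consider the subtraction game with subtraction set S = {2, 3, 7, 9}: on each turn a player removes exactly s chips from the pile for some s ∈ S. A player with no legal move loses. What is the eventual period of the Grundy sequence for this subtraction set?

16

n :  0  1  2  3  4  5  6  7  8  9 10 11 12 13 14 15 16 17 18 19 20 21 22 23 24 25 26 27 28 29 30 31 32 33
G :  0  0  1  1  2  0  0  1  1  2  2  0  3  1  2  2  0  0  1  1  2  0  0  1  1  2  2  0  3  1  2  2  0  0
G(n+16) = G(n) holds for n = 0,…,8 (a full window of length max(S) = 9), so the sequence is purely periodic with period 16.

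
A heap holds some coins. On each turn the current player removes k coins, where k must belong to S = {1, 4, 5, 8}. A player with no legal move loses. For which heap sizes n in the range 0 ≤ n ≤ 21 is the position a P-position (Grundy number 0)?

G(0) = 0
G(1) = mex{0} = 1
G(2) = mex{1} = 0
G(3) = mex{0} = 1
G(4) = mex{1,0} = 2
G(5) = mex{2,1,0} = 3
G(6) = mex{3,0,1} = 2
G(7) = mex{2,1,0} = 3
G(8) = mex{3,2,1,0} = 4
G(9) = mex{4,3,2,1} = 0
G(10) = mex{0,2,3,0} = 1
G(11) = mex{1,3,2,1} = 0
G(12) = mex{0,4,3,2} = 1
G(13) = mex{1,0,4,3} = 2
G(14) = mex{2,1,0,2} = 3
G(15) = mex{3,0,1,3} = 2
G(16) = mex{2,1,0,4} = 3
G(17) = mex{3,2,1,0} = 4
G(18) = mex{4,3,2,1} = 0
G(19) = mex{0,2,3,0} = 1
G(20) = mex{1,3,2,1} = 0
G(21) = mex{0,4,3,2} = 1
P-positions are exactly the n with G(n) = 0.

0, 2, 9, 11, 18, 20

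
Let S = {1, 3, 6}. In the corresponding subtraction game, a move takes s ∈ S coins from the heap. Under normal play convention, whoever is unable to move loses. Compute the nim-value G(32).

G(0) = 0
G(1) = mex{0} = 1
G(2) = mex{1} = 0
G(3) = mex{0,0} = 1
G(4) = mex{1,1} = 0
G(5) = mex{0,0} = 1
G(6) = mex{1,1,0} = 2
G(7) = mex{2,0,1} = 3
G(8) = mex{3,1,0} = 2
G(9) = mex{2,2,1} = 0
G(10) = mex{0,3,0} = 1
G(11) = mex{1,2,1} = 0
G(12) = mex{0,0,2} = 1
G(13) = mex{1,1,3} = 0
G(14) = mex{0,0,2} = 1
G(15) = mex{1,1,0} = 2
G(16) = mex{2,0,1} = 3
G(17) = mex{3,1,0} = 2
G(18) = mex{2,2,1} = 0
G(19) = mex{0,3,0} = 1
G(20) = mex{1,2,1} = 0
G(21) = mex{0,0,2} = 1
G(22) = mex{1,1,3} = 0
G(23) = mex{0,0,2} = 1
G(24) = mex{1,1,0} = 2
G(25) = mex{2,0,1} = 3
G(26) = mex{3,1,0} = 2
G(27) = mex{2,2,1} = 0
G(28) = mex{0,3,0} = 1
G(29) = mex{1,2,1} = 0
G(30) = mex{0,0,2} = 1
G(31) = mex{1,1,3} = 0
G(32) = mex{0,0,2} = 1

1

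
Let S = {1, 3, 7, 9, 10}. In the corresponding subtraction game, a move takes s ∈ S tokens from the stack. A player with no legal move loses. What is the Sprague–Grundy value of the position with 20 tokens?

G(0) = 0
G(1) = mex{0} = 1
G(2) = mex{1} = 0
G(3) = mex{0,0} = 1
G(4) = mex{1,1} = 0
G(5) = mex{0,0} = 1
G(6) = mex{1,1} = 0
G(7) = mex{0,0,0} = 1
G(8) = mex{1,1,1} = 0
G(9) = mex{0,0,0,0} = 1
G(10) = mex{1,1,1,1,0} = 2
G(11) = mex{2,0,0,0,1} = 3
G(12) = mex{3,1,1,1,0} = 2
G(13) = mex{2,2,0,0,1} = 3
G(14) = mex{3,3,1,1,0} = 2
G(15) = mex{2,2,0,0,1} = 3
G(16) = mex{3,3,1,1,0} = 2
G(17) = mex{2,2,2,0,1} = 3
G(18) = mex{3,3,3,1,0} = 2
G(19) = mex{2,2,2,2,1} = 0
G(20) = mex{0,3,3,3,2} = 1

1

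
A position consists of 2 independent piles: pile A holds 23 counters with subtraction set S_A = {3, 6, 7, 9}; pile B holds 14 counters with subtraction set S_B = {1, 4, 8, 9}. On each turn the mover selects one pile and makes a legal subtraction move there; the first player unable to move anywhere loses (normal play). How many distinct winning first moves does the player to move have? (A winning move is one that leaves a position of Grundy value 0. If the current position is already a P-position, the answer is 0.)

Pile A, S = {3, 6, 7, 9}:
G(0) = 0
G(1) = mex{} = 0
G(2) = mex{} = 0
G(3) = mex{0} = 1
G(4) = mex{0} = 1
G(5) = mex{0} = 1
G(6) = mex{1,0} = 2
G(7) = mex{1,0,0} = 2
G(8) = mex{1,0,0} = 2
G(9) = mex{2,1,0,0} = 3
G(10) = mex{2,1,1,0} = 3
G(11) = mex{2,1,1,0} = 3
G(12) = mex{3,2,1,1} = 0
G(13) = mex{3,2,2,1} = 0
G(14) = mex{3,2,2,1} = 0
G(15) = mex{0,3,2,2} = 1
G(16) = mex{0,3,3,2} = 1
G(17) = mex{0,3,3,2} = 1
G(18) = mex{1,0,3,3} = 2
G(19) = mex{1,0,0,3} = 2
G(20) = mex{1,0,0,3} = 2
G(21) = mex{2,1,0,0} = 3
G(22) = mex{2,1,1,0} = 3
G(23) = mex{2,1,1,0} = 3
G_A(23) = 3.
Pile B, S = {1, 4, 8, 9}:
n :  0  1  2  3  4  5  6  7  8  9 10 11 12 13 14
G :  0  1  0  1  2  0  1  0  1  2  3  2  0  1  2
G_B(14) = 2.
Combined Grundy value = 3 ⊕ 2 = 1.
A winning move leaves total XOR = 0, i.e. changes one component's Grundy value g to g ⊕ X where X is the current total.
Pile A: need g' = 3⊕1 = 2. Options: 23−3→G=2, 23−6→G=1, 23−7→G=1, 23−9→G=0. Hits: 1.
Pile B: need g' = 2⊕1 = 3. Options: 14−1→G=1, 14−4→G=3, 14−8→G=1, 14−9→G=0. Hits: 1.

2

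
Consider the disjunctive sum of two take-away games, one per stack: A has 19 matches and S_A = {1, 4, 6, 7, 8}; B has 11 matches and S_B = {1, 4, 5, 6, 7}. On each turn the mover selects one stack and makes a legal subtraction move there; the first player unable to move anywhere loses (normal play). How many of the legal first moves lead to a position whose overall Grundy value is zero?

Stack A, S = {1, 4, 6, 7, 8}:
G(0) = 0
G(1) = mex{0} = 1
G(2) = mex{1} = 0
G(3) = mex{0} = 1
G(4) = mex{1,0} = 2
G(5) = mex{2,1} = 0
G(6) = mex{0,0,0} = 1
G(7) = mex{1,1,1,0} = 2
G(8) = mex{2,2,0,1,0} = 3
G(9) = mex{3,0,1,0,1} = 2
G(10) = mex{2,1,2,1,0} = 3
G(11) = mex{3,2,0,2,1} = 4
G(12) = mex{4,3,1,0,2} = 5
G(13) = mex{5,2,2,1,0} = 3
G(14) = mex{3,3,3,2,1} = 0
G(15) = mex{0,4,2,3,2} = 1
G(16) = mex{1,5,3,2,3} = 0
G(17) = mex{0,3,4,3,2} = 1
G(18) = mex{1,0,5,4,3} = 2
G(19) = mex{2,1,3,5,4} = 0
G_A(19) = 0.
Stack B, S = {1, 4, 5, 6, 7}:
n :  0  1  2  3  4  5  6  7  8  9 10 11
G :  0  1  0  1  2  3  2  3  4  5  0  1
G_B(11) = 1.
Combined Grundy value = 0 ⊕ 1 = 1.
A winning move leaves total XOR = 0, i.e. changes one component's Grundy value g to g ⊕ X where X is the current total.
Stack A: need g' = 0⊕1 = 1. Options: 19−1→G=2, 19−4→G=1, 19−6→G=3, 19−7→G=5, 19−8→G=4. Hits: 1.
Stack B: need g' = 1⊕1 = 0. Options: 11−1→G=0, 11−4→G=3, 11−5→G=2, 11−6→G=3, 11−7→G=2. Hits: 1.

2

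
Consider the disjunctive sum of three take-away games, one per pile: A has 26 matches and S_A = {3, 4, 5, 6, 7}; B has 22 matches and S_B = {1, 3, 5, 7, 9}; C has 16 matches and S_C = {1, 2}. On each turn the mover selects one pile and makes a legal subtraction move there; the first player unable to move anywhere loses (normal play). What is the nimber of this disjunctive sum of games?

3

Pile A, S = {3, 4, 5, 6, 7}:
n :  0  1  2  3  4  5  6  7  8  9 10 11 12 13 14 15 16 17 18 19 20 21 22 23 24 25 26
G :  0  0  0  1  1  1  2  2  2  3  0  0  0  1  1  1  2  2  2  3  0  0  0  1  1  1  2
G_A(26) = 2.
Pile B, S = {1, 3, 5, 7, 9}:
n :  0  1  2  3  4  5  6  7  8  9 10 11 12 13 14 15 16 17 18 19 20 21 22
G :  0  1  0  1  0  1  0  1  0  1  0  1  0  1  0  1  0  1  0  1  0  1  0
G_B(22) = 0.
Pile C, S = {1, 2}:
n :  0  1  2  3  4  5  6  7  8  9 10 11 12 13 14 15 16
G :  0  1  2  0  1  2  0  1  2  0  1  2  0  1  2  0  1
G_C(16) = 1.
Combined Grundy value = 2 ⊕ 0 ⊕ 1 = 3.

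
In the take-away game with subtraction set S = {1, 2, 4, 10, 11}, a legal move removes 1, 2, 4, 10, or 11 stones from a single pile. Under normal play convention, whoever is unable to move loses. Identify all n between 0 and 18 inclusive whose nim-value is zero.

0, 3, 6, 9, 12, 15, 18

G(0) = 0
G(1) = mex{0} = 1
G(2) = mex{1,0} = 2
G(3) = mex{2,1} = 0
G(4) = mex{0,2,0} = 1
G(5) = mex{1,0,1} = 2
G(6) = mex{2,1,2} = 0
G(7) = mex{0,2,0} = 1
G(8) = mex{1,0,1} = 2
G(9) = mex{2,1,2} = 0
G(10) = mex{0,2,0,0} = 1
G(11) = mex{1,0,1,1,0} = 2
G(12) = mex{2,1,2,2,1} = 0
G(13) = mex{0,2,0,0,2} = 1
G(14) = mex{1,0,1,1,0} = 2
G(15) = mex{2,1,2,2,1} = 0
G(16) = mex{0,2,0,0,2} = 1
G(17) = mex{1,0,1,1,0} = 2
G(18) = mex{2,1,2,2,1} = 0
P-positions are exactly the n with G(n) = 0.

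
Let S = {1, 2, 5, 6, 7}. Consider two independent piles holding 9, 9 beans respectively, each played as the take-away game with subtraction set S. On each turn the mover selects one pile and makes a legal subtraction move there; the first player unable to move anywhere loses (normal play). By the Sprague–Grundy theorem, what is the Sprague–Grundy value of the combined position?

0

All piles use S = {1, 2, 5, 6, 7}:
n : 0 1 2 3 4 5 6 7 8 9
G : 0 1 2 0 1 2 3 4 5 3
Pile A: G(9) = 3.
Pile B: G(9) = 3.
Combined Grundy value = 3 ⊕ 3 = 0.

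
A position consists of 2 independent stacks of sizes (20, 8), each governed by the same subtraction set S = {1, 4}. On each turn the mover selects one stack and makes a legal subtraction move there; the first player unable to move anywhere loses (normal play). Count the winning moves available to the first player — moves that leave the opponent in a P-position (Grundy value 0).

2

All stacks use S = {1, 4}:
n :  0  1  2  3  4  5  6  7  8  9 10 11 12 13 14 15 16 17 18 19 20
G :  0  1  0  1  2  0  1  0  1  2  0  1  0  1  2  0  1  0  1  2  0
Stack A: G(20) = 0.
Stack B: G(8) = 1.
Combined Grundy value = 0 ⊕ 1 = 1.
A winning move leaves total XOR = 0, i.e. changes one component's Grundy value g to g ⊕ X where X is the current total.
Stack A: need g' = 0⊕1 = 1. Options: 20−1→G=2, 20−4→G=1. Hits: 1.
Stack B: need g' = 1⊕1 = 0. Options: 8−1→G=0, 8−4→G=2. Hits: 1.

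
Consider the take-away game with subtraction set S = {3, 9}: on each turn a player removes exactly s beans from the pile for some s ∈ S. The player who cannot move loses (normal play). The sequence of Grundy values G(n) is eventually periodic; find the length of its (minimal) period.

G(0) = 0
G(1) = mex{} = 0
G(2) = mex{} = 0
G(3) = mex{0} = 1
G(4) = mex{0} = 1
G(5) = mex{0} = 1
G(6) = mex{1} = 0
G(7) = mex{1} = 0
G(8) = mex{1} = 0
G(9) = mex{0,0} = 1
G(10) = mex{0,0} = 1
G(11) = mex{0,0} = 1
G(12) = mex{1,1} = 0
G(13) = mex{1,1} = 0
G(14) = mex{1,1} = 0
G(15) = mex{0,0} = 1
G(16) = mex{0,0} = 1
G(n+6) = G(n) holds for n = 0,…,8 (a full window of length max(S) = 9), so the sequence is purely periodic with period 6.

6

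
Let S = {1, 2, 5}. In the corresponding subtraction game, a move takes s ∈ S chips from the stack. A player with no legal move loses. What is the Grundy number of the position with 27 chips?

G(0) = 0
G(1) = mex{0} = 1
G(2) = mex{1,0} = 2
G(3) = mex{2,1} = 0
G(4) = mex{0,2} = 1
G(5) = mex{1,0,0} = 2
G(6) = mex{2,1,1} = 0
G(7) = mex{0,2,2} = 1
G(8) = mex{1,0,0} = 2
G(9) = mex{2,1,1} = 0
G(10) = mex{0,2,2} = 1
G(11) = mex{1,0,0} = 2
G(12) = mex{2,1,1} = 0
G(13) = mex{0,2,2} = 1
G(14) = mex{1,0,0} = 2
G(15) = mex{2,1,1} = 0
G(16) = mex{0,2,2} = 1
G(17) = mex{1,0,0} = 2
G(18) = mex{2,1,1} = 0
G(19) = mex{0,2,2} = 1
G(20) = mex{1,0,0} = 2
G(21) = mex{2,1,1} = 0
G(22) = mex{0,2,2} = 1
G(23) = mex{1,0,0} = 2
G(24) = mex{2,1,1} = 0
G(25) = mex{0,2,2} = 1
G(26) = mex{1,0,0} = 2
G(27) = mex{2,1,1} = 0

0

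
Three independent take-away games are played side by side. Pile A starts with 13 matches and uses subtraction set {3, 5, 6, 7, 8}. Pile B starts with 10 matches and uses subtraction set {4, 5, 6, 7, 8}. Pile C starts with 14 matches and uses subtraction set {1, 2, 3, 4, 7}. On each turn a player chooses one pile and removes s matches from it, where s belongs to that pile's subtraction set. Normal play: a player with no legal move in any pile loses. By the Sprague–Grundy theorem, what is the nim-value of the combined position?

6

Pile A, S = {3, 5, 6, 7, 8}:
n :  0  1  2  3  4  5  6  7  8  9 10 11 12 13
G :  0  0  0  1  1  1  2  2  2  3  3  0  0  0
G_A(13) = 0.
Pile B, S = {4, 5, 6, 7, 8}:
G(0) = 0
G(1) = mex{} = 0
G(2) = mex{} = 0
G(3) = mex{} = 0
G(4) = mex{0} = 1
G(5) = mex{0,0} = 1
G(6) = mex{0,0,0} = 1
G(7) = mex{0,0,0,0} = 1
G(8) = mex{1,0,0,0,0} = 2
G(9) = mex{1,1,0,0,0} = 2
G(10) = mex{1,1,1,0,0} = 2
G_B(10) = 2.
Pile C, S = {1, 2, 3, 4, 7}:
n :  0  1  2  3  4  5  6  7  8  9 10 11 12 13 14
G :  0  1  2  3  4  0  1  2  3  4  0  1  2  3  4
G_C(14) = 4.
Combined Grundy value = 0 ⊕ 2 ⊕ 4 = 6.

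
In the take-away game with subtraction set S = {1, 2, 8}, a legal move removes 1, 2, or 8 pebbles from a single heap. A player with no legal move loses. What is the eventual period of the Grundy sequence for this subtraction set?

3

G(0) = 0
G(1) = mex{0} = 1
G(2) = mex{1,0} = 2
G(3) = mex{2,1} = 0
G(4) = mex{0,2} = 1
G(5) = mex{1,0} = 2
G(6) = mex{2,1} = 0
G(7) = mex{0,2} = 1
G(8) = mex{1,0,0} = 2
G(9) = mex{2,1,1} = 0
G(10) = mex{0,2,2} = 1
G(11) = mex{1,0,0} = 2
G(12) = mex{2,1,1} = 0
G(13) = mex{0,2,2} = 1
G(14) = mex{1,0,0} = 2
G(n+3) = G(n) holds for n = 0,…,7 (a full window of length max(S) = 8), so the sequence is purely periodic with period 3.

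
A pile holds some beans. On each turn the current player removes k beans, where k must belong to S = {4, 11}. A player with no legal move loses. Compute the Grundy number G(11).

2

G(0) = 0
G(1) = mex{} = 0
G(2) = mex{} = 0
G(3) = mex{} = 0
G(4) = mex{0} = 1
G(5) = mex{0} = 1
G(6) = mex{0} = 1
G(7) = mex{0} = 1
G(8) = mex{1} = 0
G(9) = mex{1} = 0
G(10) = mex{1} = 0
G(11) = mex{1,0} = 2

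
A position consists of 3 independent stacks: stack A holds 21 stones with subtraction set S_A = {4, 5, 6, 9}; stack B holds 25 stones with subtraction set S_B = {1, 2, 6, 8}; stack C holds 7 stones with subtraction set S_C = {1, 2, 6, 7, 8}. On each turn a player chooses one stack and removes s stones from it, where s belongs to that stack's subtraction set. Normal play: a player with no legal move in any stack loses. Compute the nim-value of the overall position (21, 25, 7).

Stack A, S = {4, 5, 6, 9}:
G(0) = 0
G(1) = mex{} = 0
G(2) = mex{} = 0
G(3) = mex{} = 0
G(4) = mex{0} = 1
G(5) = mex{0,0} = 1
G(6) = mex{0,0,0} = 1
G(7) = mex{0,0,0} = 1
G(8) = mex{1,0,0} = 2
G(9) = mex{1,1,0,0} = 2
G(10) = mex{1,1,1,0} = 2
G(11) = mex{1,1,1,0} = 2
G(12) = mex{2,1,1,0} = 3
G(13) = mex{2,2,1,1} = 0
G(14) = mex{2,2,2,1} = 0
G(15) = mex{2,2,2,1} = 0
G(16) = mex{3,2,2,1} = 0
G(17) = mex{0,3,2,2} = 1
G(18) = mex{0,0,3,2} = 1
G(19) = mex{0,0,0,2} = 1
G(20) = mex{0,0,0,2} = 1
G(21) = mex{1,0,0,3} = 2
G_A(21) = 2.
Stack B, S = {1, 2, 6, 8}:
n :  0  1  2  3  4  5  6  7  8  9 10 11 12 13 14 15 16 17 18 19 20 21 22 23 24 25
G :  0  1  2  0  1  2  3  0  1  2  0  1  2  3  0  1  2  0  1  2  3  0  1  2  0  1
G_B(25) = 1.
Stack C, S = {1, 2, 6, 7, 8}:
n : 0 1 2 3 4 5 6 7
G : 0 1 2 0 1 2 3 4
G_C(7) = 4.
Combined Grundy value = 2 ⊕ 1 ⊕ 4 = 7.

7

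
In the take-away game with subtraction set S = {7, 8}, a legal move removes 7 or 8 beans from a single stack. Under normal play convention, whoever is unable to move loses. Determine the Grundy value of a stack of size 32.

0

G(0) = 0
G(1) = mex{} = 0
G(2) = mex{} = 0
G(3) = mex{} = 0
G(4) = mex{} = 0
G(5) = mex{} = 0
G(6) = mex{} = 0
G(7) = mex{0} = 1
G(8) = mex{0,0} = 1
G(9) = mex{0,0} = 1
G(10) = mex{0,0} = 1
G(11) = mex{0,0} = 1
G(12) = mex{0,0} = 1
G(13) = mex{0,0} = 1
G(14) = mex{1,0} = 2
G(15) = mex{1,1} = 0
G(16) = mex{1,1} = 0
G(17) = mex{1,1} = 0
G(18) = mex{1,1} = 0
G(19) = mex{1,1} = 0
G(20) = mex{1,1} = 0
G(21) = mex{2,1} = 0
G(22) = mex{0,2} = 1
G(23) = mex{0,0} = 1
G(24) = mex{0,0} = 1
G(25) = mex{0,0} = 1
G(26) = mex{0,0} = 1
G(27) = mex{0,0} = 1
G(28) = mex{0,0} = 1
G(29) = mex{1,0} = 2
G(30) = mex{1,1} = 0
G(31) = mex{1,1} = 0
G(32) = mex{1,1} = 0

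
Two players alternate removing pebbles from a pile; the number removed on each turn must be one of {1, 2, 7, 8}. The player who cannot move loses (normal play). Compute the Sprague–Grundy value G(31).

1

n :  0  1  2  3  4  5  6  7  8  9 10 11 12 13 14 15 16 17 18 19 20 21 22 23 24 25 26 27 28 29 30 31
G :  0  1  2  0  1  2  0  1  2  0  1  2  0  1  2  0  1  2  0  1  2  0  1  2  0  1  2  0  1  2  0  1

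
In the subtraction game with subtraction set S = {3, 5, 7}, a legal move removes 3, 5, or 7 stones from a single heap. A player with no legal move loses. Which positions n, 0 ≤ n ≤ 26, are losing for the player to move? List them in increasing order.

0, 1, 2, 10, 11, 12, 20, 21, 22

n :  0  1  2  3  4  5  6  7  8  9 10 11 12 13 14 15 16 17 18 19 20 21 22 23 24 25 26
G :  0  0  0  1  1  1  2  2  2  3  0  0  0  1  1  1  2  2  2  3  0  0  0  1  1  1  2
P-positions are exactly the n with G(n) = 0.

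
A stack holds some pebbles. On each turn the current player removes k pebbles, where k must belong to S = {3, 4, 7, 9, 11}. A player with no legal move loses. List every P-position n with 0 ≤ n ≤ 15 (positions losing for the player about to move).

0, 1, 2, 14, 15

G(0) = 0
G(1) = mex{} = 0
G(2) = mex{} = 0
G(3) = mex{0} = 1
G(4) = mex{0,0} = 1
G(5) = mex{0,0} = 1
G(6) = mex{1,0} = 2
G(7) = mex{1,1,0} = 2
G(8) = mex{1,1,0} = 2
G(9) = mex{2,1,0,0} = 3
G(10) = mex{2,2,1,0} = 3
G(11) = mex{2,2,1,0,0} = 3
G(12) = mex{3,2,1,1,0} = 4
G(13) = mex{3,3,2,1,0} = 4
G(14) = mex{3,3,2,1,1} = 0
G(15) = mex{4,3,2,2,1} = 0
P-positions are exactly the n with G(n) = 0.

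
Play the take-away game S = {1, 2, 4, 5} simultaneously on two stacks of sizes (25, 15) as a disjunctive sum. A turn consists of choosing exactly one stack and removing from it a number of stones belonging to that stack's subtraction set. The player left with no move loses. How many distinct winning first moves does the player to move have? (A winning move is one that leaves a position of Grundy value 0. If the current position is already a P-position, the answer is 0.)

All stacks use S = {1, 2, 4, 5}:
G(0) = 0
G(1) = mex{0} = 1
G(2) = mex{1,0} = 2
G(3) = mex{2,1} = 0
G(4) = mex{0,2,0} = 1
G(5) = mex{1,0,1,0} = 2
G(6) = mex{2,1,2,1} = 0
G(7) = mex{0,2,0,2} = 1
G(8) = mex{1,0,1,0} = 2
G(9) = mex{2,1,2,1} = 0
G(10) = mex{0,2,0,2} = 1
G(11) = mex{1,0,1,0} = 2
G(12) = mex{2,1,2,1} = 0
G(13) = mex{0,2,0,2} = 1
G(14) = mex{1,0,1,0} = 2
G(15) = mex{2,1,2,1} = 0
G(16) = mex{0,2,0,2} = 1
G(17) = mex{1,0,1,0} = 2
G(18) = mex{2,1,2,1} = 0
G(19) = mex{0,2,0,2} = 1
G(20) = mex{1,0,1,0} = 2
G(21) = mex{2,1,2,1} = 0
G(22) = mex{0,2,0,2} = 1
G(23) = mex{1,0,1,0} = 2
G(24) = mex{2,1,2,1} = 0
G(25) = mex{0,2,0,2} = 1
Stack A: G(25) = 1.
Stack B: G(15) = 0.
Combined Grundy value = 1 ⊕ 0 = 1.
A winning move leaves total XOR = 0, i.e. changes one component's Grundy value g to g ⊕ X where X is the current total.
Stack A: need g' = 1⊕1 = 0. Options: 25−1→G=0, 25−2→G=2, 25−4→G=0, 25−5→G=2. Hits: 2.
Stack B: need g' = 0⊕1 = 1. Options: 15−1→G=2, 15−2→G=1, 15−4→G=2, 15−5→G=1. Hits: 2.

4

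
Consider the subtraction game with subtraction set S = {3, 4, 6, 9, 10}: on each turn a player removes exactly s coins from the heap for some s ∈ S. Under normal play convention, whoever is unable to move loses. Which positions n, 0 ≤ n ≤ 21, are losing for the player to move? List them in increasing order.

n :  0  1  2  3  4  5  6  7  8  9 10 11 12 13 14 15 16 17 18 19 20 21
G :  0  0  0  1  1  1  2  2  2  3  3  3  4  0  0  0  1  1  1  2  2  2
P-positions are exactly the n with G(n) = 0.

0, 1, 2, 13, 14, 15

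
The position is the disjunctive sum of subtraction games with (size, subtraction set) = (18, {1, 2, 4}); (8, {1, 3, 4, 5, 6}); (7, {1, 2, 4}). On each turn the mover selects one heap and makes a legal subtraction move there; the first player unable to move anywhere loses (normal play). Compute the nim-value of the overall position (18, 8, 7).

5

Heap A, S = {1, 2, 4}:
n :  0  1  2  3  4  5  6  7  8  9 10 11 12 13 14 15 16 17 18
G :  0  1  2  0  1  2  0  1  2  0  1  2  0  1  2  0  1  2  0
G_A(18) = 0.
Heap B, S = {1, 3, 4, 5, 6}:
G(0) = 0
G(1) = mex{0} = 1
G(2) = mex{1} = 0
G(3) = mex{0,0} = 1
G(4) = mex{1,1,0} = 2
G(5) = mex{2,0,1,0} = 3
G(6) = mex{3,1,0,1,0} = 2
G(7) = mex{2,2,1,0,1} = 3
G(8) = mex{3,3,2,1,0} = 4
G_B(8) = 4.
Heap C, S = {1, 2, 4}:
G(0) = 0
G(1) = mex{0} = 1
G(2) = mex{1,0} = 2
G(3) = mex{2,1} = 0
G(4) = mex{0,2,0} = 1
G(5) = mex{1,0,1} = 2
G(6) = mex{2,1,2} = 0
G(7) = mex{0,2,0} = 1
G_C(7) = 1.
Combined Grundy value = 0 ⊕ 4 ⊕ 1 = 5.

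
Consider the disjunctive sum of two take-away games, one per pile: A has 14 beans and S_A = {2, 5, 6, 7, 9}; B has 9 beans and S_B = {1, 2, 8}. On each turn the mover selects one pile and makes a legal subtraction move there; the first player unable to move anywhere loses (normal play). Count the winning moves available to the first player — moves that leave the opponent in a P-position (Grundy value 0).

3

Pile A, S = {2, 5, 6, 7, 9}:
G(0) = 0
G(1) = mex{} = 0
G(2) = mex{0} = 1
G(3) = mex{0} = 1
G(4) = mex{1} = 0
G(5) = mex{1,0} = 2
G(6) = mex{0,0,0} = 1
G(7) = mex{2,1,0,0} = 3
G(8) = mex{1,1,1,0} = 2
G(9) = mex{3,0,1,1,0} = 2
G(10) = mex{2,2,0,1,0} = 3
G(11) = mex{2,1,2,0,1} = 3
G(12) = mex{3,3,1,2,1} = 0
G(13) = mex{3,2,3,1,0} = 4
G(14) = mex{0,2,2,3,2} = 1
G_A(14) = 1.
Pile B, S = {1, 2, 8}:
G(0) = 0
G(1) = mex{0} = 1
G(2) = mex{1,0} = 2
G(3) = mex{2,1} = 0
G(4) = mex{0,2} = 1
G(5) = mex{1,0} = 2
G(6) = mex{2,1} = 0
G(7) = mex{0,2} = 1
G(8) = mex{1,0,0} = 2
G(9) = mex{2,1,1} = 0
G_B(9) = 0.
Combined Grundy value = 1 ⊕ 0 = 1.
A winning move leaves total XOR = 0, i.e. changes one component's Grundy value g to g ⊕ X where X is the current total.
Pile A: need g' = 1⊕1 = 0. Options: 14−2→G=0, 14−5→G=2, 14−6→G=2, 14−7→G=3, 14−9→G=2. Hits: 1.
Pile B: need g' = 0⊕1 = 1. Options: 9−1→G=2, 9−2→G=1, 9−8→G=1. Hits: 2.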